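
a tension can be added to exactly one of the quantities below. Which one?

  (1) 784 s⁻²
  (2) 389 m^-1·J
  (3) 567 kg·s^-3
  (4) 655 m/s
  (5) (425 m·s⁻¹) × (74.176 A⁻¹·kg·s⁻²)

Reference: [tension] = kg·m·s⁻².
Each option:
  (1) s⁻²
  (2) J·m⁻¹ = N·m·m⁻¹ = kg·m·s⁻²  ← same
  (3) kg·s⁻³
  (4) m·s⁻¹
  (5) [m·s⁻¹] · [kg·s⁻²·A⁻¹] = kg·m·s⁻³·A⁻¹
Only (2) matches kg·m·s⁻².

(2)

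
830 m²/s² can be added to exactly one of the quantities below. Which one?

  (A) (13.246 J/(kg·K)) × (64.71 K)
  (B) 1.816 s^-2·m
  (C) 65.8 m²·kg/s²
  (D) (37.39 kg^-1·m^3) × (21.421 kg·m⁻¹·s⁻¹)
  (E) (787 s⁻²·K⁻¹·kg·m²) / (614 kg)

(A)

Reference: m²·s⁻².
Each option:
  (A) [m²·s⁻²·K⁻¹] · [K] = m²·s⁻²  ← same
  (B) m·s⁻²
  (C) kg·m²·s⁻²
  (D) [kg⁻¹·m³] · [kg·m⁻¹·s⁻¹] = m²·s⁻¹
  (E) [kg·m²·s⁻²·K⁻¹] / [kg] = m²·s⁻²·K⁻¹
Only (A) matches m²·s⁻².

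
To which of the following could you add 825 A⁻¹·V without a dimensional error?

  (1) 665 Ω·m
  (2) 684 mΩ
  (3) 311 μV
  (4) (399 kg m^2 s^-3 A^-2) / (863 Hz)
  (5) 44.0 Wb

(2)

Reference: V·A⁻¹ = J·C⁻¹·A⁻¹ = kg·m²·s⁻³·A⁻².
Each option:
  (1) Ω·m = V·A⁻¹·m = kg·m³·s⁻³·A⁻²
  (2) Ω = V·A⁻¹ = kg·m²·s⁻³·A⁻²  ← same
  (3) V = J·C⁻¹ = kg·m²·s⁻³·A⁻¹
  (4) [kg·m²·s⁻³·A⁻²] / [s⁻¹] = kg·m²·s⁻²·A⁻²
  (5) Wb = V·s = kg·m²·s⁻²·A⁻¹
Only (2) matches kg·m²·s⁻³·A⁻².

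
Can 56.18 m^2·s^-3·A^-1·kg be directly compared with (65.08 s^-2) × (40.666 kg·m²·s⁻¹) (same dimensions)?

No

Reduce each to base SI dimensions:
  56.18 m^2·s^-3·A^-1·kg:  kg·m²·s⁻³·A⁻¹
  (65.08 s^-2) × (40.666 kg·m²·s⁻¹):  [s⁻²] · [kg·m²·s⁻¹] = kg·m²·s⁻³
kg·m²·s⁻³·A⁻¹ ≠ kg·m²·s⁻³, so they cannot be added.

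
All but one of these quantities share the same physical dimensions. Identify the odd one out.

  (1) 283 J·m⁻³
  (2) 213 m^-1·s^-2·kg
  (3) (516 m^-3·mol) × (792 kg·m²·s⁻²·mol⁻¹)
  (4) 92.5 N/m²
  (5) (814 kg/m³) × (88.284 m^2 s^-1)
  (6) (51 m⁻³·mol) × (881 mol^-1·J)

(5)

Dimensions:
  (1) J·m⁻³ = N·m·m⁻³ = kg·m⁻¹·s⁻²
  (2) kg·m⁻¹·s⁻²
  (3) [m⁻³·mol] · [kg·m²·s⁻²·mol⁻¹] = kg·m⁻¹·s⁻²
  (4) N·m⁻² = kg·m·s⁻²·m⁻² = kg·m⁻¹·s⁻²
  (5) [kg·m⁻³] · [m²·s⁻¹] = kg·m⁻¹·s⁻¹
  (6) [m⁻³·mol] · [kg·m²·s⁻²·mol⁻¹] = kg·m⁻¹·s⁻²
All reduce to kg·m⁻¹·s⁻² except (5), which is kg·m⁻¹·s⁻¹.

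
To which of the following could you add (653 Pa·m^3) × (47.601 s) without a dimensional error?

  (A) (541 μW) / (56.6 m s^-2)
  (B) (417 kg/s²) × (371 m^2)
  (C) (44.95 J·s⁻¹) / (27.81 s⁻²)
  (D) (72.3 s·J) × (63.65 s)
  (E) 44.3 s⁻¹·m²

Reference: [kg·m²·s⁻²] · [s] = kg·m²·s⁻¹.
Each option:
  (A) [kg·m²·s⁻³] / [m·s⁻²] = kg·m·s⁻¹
  (B) [kg·s⁻²] · [m²] = kg·m²·s⁻²
  (C) [kg·m²·s⁻³] / [s⁻²] = kg·m²·s⁻¹  ← same
  (D) [kg·m²·s⁻¹] · [s] = kg·m²
  (E) m²·s⁻¹
Only (C) matches kg·m²·s⁻¹.

(C)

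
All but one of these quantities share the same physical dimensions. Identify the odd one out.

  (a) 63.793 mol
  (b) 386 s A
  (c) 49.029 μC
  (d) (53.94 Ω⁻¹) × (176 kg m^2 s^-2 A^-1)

Reduce each to base SI dimensions:
  (a) mol
  (b) s·A
  (c) C = s·A
  (d) [kg⁻¹·m⁻²·s³·A²] · [kg·m²·s⁻²·A⁻¹] = s·A
All reduce to s·A except (a), which is mol.

(a)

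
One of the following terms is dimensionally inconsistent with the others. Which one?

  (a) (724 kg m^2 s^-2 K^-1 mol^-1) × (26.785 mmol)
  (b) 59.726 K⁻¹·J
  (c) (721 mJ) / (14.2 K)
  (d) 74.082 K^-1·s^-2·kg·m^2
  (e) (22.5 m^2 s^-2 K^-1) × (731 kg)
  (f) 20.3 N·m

Work out the base dimensions of each:
  (a) [kg·m²·s⁻²·K⁻¹·mol⁻¹] · [mol] = kg·m²·s⁻²·K⁻¹
  (b) J·K⁻¹ = N·m·K⁻¹ = kg·m²·s⁻²·K⁻¹
  (c) [kg·m²·s⁻²] / [K] = kg·m²·s⁻²·K⁻¹
  (d) kg·m²·s⁻²·K⁻¹
  (e) [m²·s⁻²·K⁻¹] · [kg] = kg·m²·s⁻²·K⁻¹
  (f) N·m = kg·m·s⁻²·m = kg·m²·s⁻²
All reduce to kg·m²·s⁻²·K⁻¹ except (f), which is kg·m²·s⁻².

(f)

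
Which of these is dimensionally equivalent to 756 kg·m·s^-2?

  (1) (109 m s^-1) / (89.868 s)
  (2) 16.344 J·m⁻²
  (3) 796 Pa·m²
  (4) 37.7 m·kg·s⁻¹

Reference: kg·m·s⁻².
Each option:
  (1) [m·s⁻¹] / [s] = m·s⁻²
  (2) J·m⁻² = N·m·m⁻² = kg·s⁻²
  (3) Pa·m² = N·m⁻²·m² = kg·m·s⁻²  ← same
  (4) kg·m·s⁻¹
Only (3) matches kg·m·s⁻².

(3)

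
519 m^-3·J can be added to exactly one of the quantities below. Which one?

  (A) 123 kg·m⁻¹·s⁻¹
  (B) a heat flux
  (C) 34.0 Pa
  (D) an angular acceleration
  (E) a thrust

Reference: J·m⁻³ = N·m·m⁻³ = kg·m⁻¹·s⁻².
Each option:
  (A) kg·m⁻¹·s⁻¹
  (B) [heat flux] = kg·s⁻³
  (C) Pa = N·m⁻² = kg·m⁻¹·s⁻²  ← same
  (D) [angular acceleration] = s⁻²
  (E) [thrust] = kg·m·s⁻²
Only (C) matches kg·m⁻¹·s⁻².

(C)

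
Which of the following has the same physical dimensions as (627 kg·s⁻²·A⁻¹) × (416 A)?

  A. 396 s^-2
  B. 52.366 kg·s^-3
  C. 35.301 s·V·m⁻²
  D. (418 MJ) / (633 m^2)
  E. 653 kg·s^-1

D.

Reference: [kg·s⁻²·A⁻¹] · [A] = kg·s⁻².
Each option:
  A. s⁻²
  B. kg·s⁻³
  C. V·s·m⁻² = J·C⁻¹·s·m⁻² = kg·s⁻²·A⁻¹
  D. [kg·m²·s⁻²] / [m²] = kg·s⁻²  ← same
  E. kg·s⁻¹
Only D. matches kg·s⁻².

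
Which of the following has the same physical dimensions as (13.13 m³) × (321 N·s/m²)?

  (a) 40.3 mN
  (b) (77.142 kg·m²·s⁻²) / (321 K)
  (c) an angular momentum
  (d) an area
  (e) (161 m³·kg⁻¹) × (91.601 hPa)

Reference: [m³] · [kg·m⁻¹·s⁻¹] = kg·m²·s⁻¹.
Each option:
  (a) N = kg·m·s⁻²
  (b) [kg·m²·s⁻²] / [K] = kg·m²·s⁻²·K⁻¹
  (c) [angular momentum] = kg·m²·s⁻¹  ← same
  (d) [area] = m²
  (e) [kg⁻¹·m³] · [kg·m⁻¹·s⁻²] = m²·s⁻²
Only (c) matches kg·m²·s⁻¹.

(c)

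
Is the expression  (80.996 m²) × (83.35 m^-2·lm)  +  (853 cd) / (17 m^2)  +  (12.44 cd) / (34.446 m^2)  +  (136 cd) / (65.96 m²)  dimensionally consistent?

No

Work out the base dimensions of each:
  (80.996 m²) × (83.35 m^-2·lm):  [m²] · [m⁻²·cd] = cd
  (853 cd) / (17 m^2):  [cd] / [m²] = m⁻²·cd
  (12.44 cd) / (34.446 m^2):  [cd] / [m²] = m⁻²·cd
  (136 cd) / (65.96 m²):  [cd] / [m²] = m⁻²·cd
The terms do not share a single dimension (cd vs m⁻²·cd).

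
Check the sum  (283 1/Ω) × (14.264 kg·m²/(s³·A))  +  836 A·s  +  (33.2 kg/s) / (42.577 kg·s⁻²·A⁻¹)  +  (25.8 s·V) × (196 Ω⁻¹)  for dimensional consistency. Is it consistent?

No

Expand each in SI base units:
  (283 1/Ω) × (14.264 kg·m²/(s³·A)):  [kg⁻¹·m⁻²·s³·A²] · [kg·m²·s⁻³·A⁻¹] = A
  836 A·s:  A·s = s·A
  (33.2 kg/s) / (42.577 kg·s⁻²·A⁻¹):  [kg·s⁻¹] / [kg·s⁻²·A⁻¹] = s·A
  (25.8 s·V) × (196 Ω⁻¹):  [kg·m²·s⁻²·A⁻¹] · [kg⁻¹·m⁻²·s³·A²] = s·A
The terms do not share a single dimension (A vs s·A).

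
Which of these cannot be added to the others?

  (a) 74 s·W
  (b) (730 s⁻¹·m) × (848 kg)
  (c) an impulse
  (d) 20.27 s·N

Reduce each to base SI dimensions:
  (a) W·s = J·s⁻¹·s = kg·m²·s⁻²
  (b) [m·s⁻¹] · [kg] = kg·m·s⁻¹
  (c) [impulse] = kg·m·s⁻¹
  (d) N·s = kg·m·s⁻²·s = kg·m·s⁻¹
All reduce to kg·m·s⁻¹ except (a), which is kg·m²·s⁻².

(a)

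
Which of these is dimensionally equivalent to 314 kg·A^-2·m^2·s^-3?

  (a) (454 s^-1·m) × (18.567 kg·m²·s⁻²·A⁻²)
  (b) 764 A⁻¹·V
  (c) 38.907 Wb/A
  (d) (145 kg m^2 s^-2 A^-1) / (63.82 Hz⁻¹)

Reference: kg·m²·s⁻³·A⁻².
Each option:
  (a) [m·s⁻¹] · [kg·m²·s⁻²·A⁻²] = kg·m³·s⁻³·A⁻²
  (b) V·A⁻¹ = J·C⁻¹·A⁻¹ = kg·m²·s⁻³·A⁻²  ← same
  (c) Wb·A⁻¹ = V·s·A⁻¹ = kg·m²·s⁻²·A⁻²
  (d) [kg·m²·s⁻²·A⁻¹] / [s] = kg·m²·s⁻³·A⁻¹
Only (b) matches kg·m²·s⁻³·A⁻².

(b)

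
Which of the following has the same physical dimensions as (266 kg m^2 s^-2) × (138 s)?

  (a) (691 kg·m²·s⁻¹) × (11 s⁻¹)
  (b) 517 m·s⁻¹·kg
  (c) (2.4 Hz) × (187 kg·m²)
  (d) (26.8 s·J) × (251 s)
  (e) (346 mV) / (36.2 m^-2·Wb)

Reference: [kg·m²·s⁻²] · [s] = kg·m²·s⁻¹.
Each option:
  (a) [kg·m²·s⁻¹] · [s⁻¹] = kg·m²·s⁻²
  (b) kg·m·s⁻¹
  (c) [s⁻¹] · [kg·m²] = kg·m²·s⁻¹  ← same
  (d) [kg·m²·s⁻¹] · [s] = kg·m²
  (e) [kg·m²·s⁻³·A⁻¹] / [kg·s⁻²·A⁻¹] = m²·s⁻¹
Only (c) matches kg·m²·s⁻¹.

(c)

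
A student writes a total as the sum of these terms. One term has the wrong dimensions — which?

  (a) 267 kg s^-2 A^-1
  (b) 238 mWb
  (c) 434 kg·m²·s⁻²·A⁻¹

(a)

Expand each in SI base units:
  (a) kg·s⁻²·A⁻¹
  (b) Wb = V·s = kg·m²·s⁻²·A⁻¹
  (c) kg·m²·s⁻²·A⁻¹
All reduce to kg·m²·s⁻²·A⁻¹ except (a), which is kg·s⁻²·A⁻¹.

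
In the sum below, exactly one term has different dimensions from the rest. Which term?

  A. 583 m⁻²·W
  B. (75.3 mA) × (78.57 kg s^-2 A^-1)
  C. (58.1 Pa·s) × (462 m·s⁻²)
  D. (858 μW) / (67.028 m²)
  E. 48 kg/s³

Reduce each to base SI dimensions:
  A. W·m⁻² = J·s⁻¹·m⁻² = kg·s⁻³
  B. [A] · [kg·s⁻²·A⁻¹] = kg·s⁻²
  C. [kg·m⁻¹·s⁻¹] · [m·s⁻²] = kg·s⁻³
  D. [kg·m²·s⁻³] / [m²] = kg·s⁻³
  E. kg·s⁻³
All reduce to kg·s⁻³ except B., which is kg·s⁻².

B.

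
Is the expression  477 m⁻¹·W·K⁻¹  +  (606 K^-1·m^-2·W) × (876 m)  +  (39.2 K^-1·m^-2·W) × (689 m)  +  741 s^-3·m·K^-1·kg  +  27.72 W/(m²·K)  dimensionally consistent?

No

In SI base units:
  477 m⁻¹·W·K⁻¹:  W·m⁻¹·K⁻¹ = J·s⁻¹·m⁻¹·K⁻¹ = kg·m·s⁻³·K⁻¹
  (606 K^-1·m^-2·W) × (876 m):  [kg·s⁻³·K⁻¹] · [m] = kg·m·s⁻³·K⁻¹
  (39.2 K^-1·m^-2·W) × (689 m):  [kg·s⁻³·K⁻¹] · [m] = kg·m·s⁻³·K⁻¹
  741 s^-3·m·K^-1·kg:  kg·m·s⁻³·K⁻¹
  27.72 W/(m²·K):  W·m⁻²·K⁻¹ = J·s⁻¹·m⁻²·K⁻¹ = kg·s⁻³·K⁻¹
The terms do not share a single dimension (kg·m·s⁻³·K⁻¹ vs kg·s⁻³·K⁻¹).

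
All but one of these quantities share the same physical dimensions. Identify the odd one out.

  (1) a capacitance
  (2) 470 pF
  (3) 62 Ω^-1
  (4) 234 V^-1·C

(3)

Reduce each to base SI dimensions:
  (1) [capacitance] = kg⁻¹·m⁻²·s⁴·A²
  (2) F = C·V⁻¹ = kg⁻¹·m⁻²·s⁴·A²
  (3) Ω⁻¹ = (V·A⁻¹)⁻¹ = kg⁻¹·m⁻²·s³·A²
  (4) C·V⁻¹ = s·A·(J·C⁻¹)⁻¹ = kg⁻¹·m⁻²·s⁴·A²
All reduce to kg⁻¹·m⁻²·s⁴·A² except (3), which is kg⁻¹·m⁻²·s³·A².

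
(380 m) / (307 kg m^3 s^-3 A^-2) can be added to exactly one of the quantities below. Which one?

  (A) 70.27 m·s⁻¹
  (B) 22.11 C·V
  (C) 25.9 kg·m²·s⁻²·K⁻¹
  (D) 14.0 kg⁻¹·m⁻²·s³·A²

(D)

Reference: [m] / [kg·m³·s⁻³·A⁻²] = kg⁻¹·m⁻²·s³·A².
Each option:
  (A) m·s⁻¹
  (B) C·V = s·A·J·C⁻¹ = kg·m²·s⁻²
  (C) kg·m²·s⁻²·K⁻¹
  (D) kg⁻¹·m⁻²·s³·A²  ← same
Only (D) matches kg⁻¹·m⁻²·s³·A².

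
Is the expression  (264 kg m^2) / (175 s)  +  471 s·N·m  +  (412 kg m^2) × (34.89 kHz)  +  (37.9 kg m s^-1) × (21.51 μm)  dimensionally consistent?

Yes

Work out the base dimensions of each:
  (264 kg m^2) / (175 s):  [kg·m²] / [s] = kg·m²·s⁻¹
  471 s·N·m:  N·m·s = kg·m·s⁻²·m·s = kg·m²·s⁻¹
  (412 kg m^2) × (34.89 kHz):  [kg·m²] · [s⁻¹] = kg·m²·s⁻¹
  (37.9 kg m s^-1) × (21.51 μm):  [kg·m·s⁻¹] · [m] = kg·m²·s⁻¹
Every term reduces to kg·m²·s⁻¹.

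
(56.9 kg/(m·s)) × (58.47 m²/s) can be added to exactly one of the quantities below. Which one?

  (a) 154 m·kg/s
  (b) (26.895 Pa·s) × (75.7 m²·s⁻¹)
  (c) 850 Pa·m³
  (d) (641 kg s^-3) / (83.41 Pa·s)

Reference: [kg·m⁻¹·s⁻¹] · [m²·s⁻¹] = kg·m·s⁻².
Each option:
  (a) kg·m·s⁻¹
  (b) [kg·m⁻¹·s⁻¹] · [m²·s⁻¹] = kg·m·s⁻²  ← same
  (c) Pa·m³ = N·m⁻²·m³ = kg·m²·s⁻²
  (d) [kg·s⁻³] / [kg·m⁻¹·s⁻¹] = m·s⁻²
Only (b) matches kg·m·s⁻².

(b)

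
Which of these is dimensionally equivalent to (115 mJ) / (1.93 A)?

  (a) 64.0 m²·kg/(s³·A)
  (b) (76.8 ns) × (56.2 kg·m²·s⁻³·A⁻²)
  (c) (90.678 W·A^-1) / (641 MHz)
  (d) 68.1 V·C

Reference: [kg·m²·s⁻²] / [A] = kg·m²·s⁻²·A⁻¹.
Each option:
  (a) kg·m²·s⁻³·A⁻¹
  (b) [s] · [kg·m²·s⁻³·A⁻²] = kg·m²·s⁻²·A⁻²
  (c) [kg·m²·s⁻³·A⁻¹] / [s⁻¹] = kg·m²·s⁻²·A⁻¹  ← same
  (d) C·V = s·A·J·C⁻¹ = kg·m²·s⁻²
Only (c) matches kg·m²·s⁻²·A⁻¹.

(c)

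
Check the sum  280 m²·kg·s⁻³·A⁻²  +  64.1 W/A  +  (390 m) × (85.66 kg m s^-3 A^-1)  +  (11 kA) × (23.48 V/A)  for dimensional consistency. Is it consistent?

Dimensions:
  280 m²·kg·s⁻³·A⁻²:  kg·m²·s⁻³·A⁻²
  64.1 W/A:  W·A⁻¹ = J·s⁻¹·A⁻¹ = kg·m²·s⁻³·A⁻¹
  (390 m) × (85.66 kg m s^-3 A^-1):  [m] · [kg·m·s⁻³·A⁻¹] = kg·m²·s⁻³·A⁻¹
  (11 kA) × (23.48 V/A):  [A] · [kg·m²·s⁻³·A⁻²] = kg·m²·s⁻³·A⁻¹
The terms do not share a single dimension (kg·m²·s⁻³·A⁻² vs kg·m²·s⁻³·A⁻¹).

No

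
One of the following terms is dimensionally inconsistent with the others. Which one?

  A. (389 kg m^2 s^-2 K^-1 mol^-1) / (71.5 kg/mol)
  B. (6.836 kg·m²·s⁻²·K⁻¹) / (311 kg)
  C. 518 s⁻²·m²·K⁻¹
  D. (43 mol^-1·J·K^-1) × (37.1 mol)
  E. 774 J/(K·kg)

D.

Work out the base dimensions of each:
  A. [kg·m²·s⁻²·K⁻¹·mol⁻¹] / [kg·mol⁻¹] = m²·s⁻²·K⁻¹
  B. [kg·m²·s⁻²·K⁻¹] / [kg] = m²·s⁻²·K⁻¹
  C. m²·s⁻²·K⁻¹
  D. [kg·m²·s⁻²·K⁻¹·mol⁻¹] · [mol] = kg·m²·s⁻²·K⁻¹
  E. J·kg⁻¹·K⁻¹ = N·m·kg⁻¹·K⁻¹ = m²·s⁻²·K⁻¹
All reduce to m²·s⁻²·K⁻¹ except D., which is kg·m²·s⁻²·K⁻¹.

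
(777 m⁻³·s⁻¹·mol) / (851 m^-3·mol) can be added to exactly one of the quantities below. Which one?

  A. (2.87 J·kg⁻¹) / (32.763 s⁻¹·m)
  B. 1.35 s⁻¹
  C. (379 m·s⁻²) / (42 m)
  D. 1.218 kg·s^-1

B.

Reference: [m⁻³·s⁻¹·mol] / [m⁻³·mol] = s⁻¹.
Each option:
  A. [m²·s⁻²] / [m·s⁻¹] = m·s⁻¹
  B. s⁻¹  ← same
  C. [m·s⁻²] / [m] = s⁻²
  D. kg·s⁻¹
Only B. matches s⁻¹.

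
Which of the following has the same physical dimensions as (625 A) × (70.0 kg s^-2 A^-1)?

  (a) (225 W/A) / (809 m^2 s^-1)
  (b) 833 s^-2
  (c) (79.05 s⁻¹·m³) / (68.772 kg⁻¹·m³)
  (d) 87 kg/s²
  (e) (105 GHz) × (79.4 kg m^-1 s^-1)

(d)

Reference: [A] · [kg·s⁻²·A⁻¹] = kg·s⁻².
Each option:
  (a) [kg·m²·s⁻³·A⁻¹] / [m²·s⁻¹] = kg·s⁻²·A⁻¹
  (b) s⁻²
  (c) [m³·s⁻¹] / [kg⁻¹·m³] = kg·s⁻¹
  (d) kg·s⁻²  ← same
  (e) [s⁻¹] · [kg·m⁻¹·s⁻¹] = kg·m⁻¹·s⁻²
Only (d) matches kg·s⁻².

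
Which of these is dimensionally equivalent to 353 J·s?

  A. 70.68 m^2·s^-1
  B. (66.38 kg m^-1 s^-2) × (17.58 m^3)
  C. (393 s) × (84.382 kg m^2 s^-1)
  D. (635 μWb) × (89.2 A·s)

Reference: J·s = N·m·s = kg·m²·s⁻¹.
Each option:
  A. m²·s⁻¹
  B. [kg·m⁻¹·s⁻²] · [m³] = kg·m²·s⁻²
  C. [s] · [kg·m²·s⁻¹] = kg·m²
  D. [kg·m²·s⁻²·A⁻¹] · [s·A] = kg·m²·s⁻¹  ← same
Only D. matches kg·m²·s⁻¹.

D.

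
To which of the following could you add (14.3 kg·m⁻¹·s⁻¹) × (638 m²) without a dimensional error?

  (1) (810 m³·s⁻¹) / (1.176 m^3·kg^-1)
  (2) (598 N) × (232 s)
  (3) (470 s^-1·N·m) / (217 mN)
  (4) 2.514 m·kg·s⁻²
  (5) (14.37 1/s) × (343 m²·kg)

Reference: [kg·m⁻¹·s⁻¹] · [m²] = kg·m·s⁻¹.
Each option:
  (1) [m³·s⁻¹] / [kg⁻¹·m³] = kg·s⁻¹
  (2) [kg·m·s⁻²] · [s] = kg·m·s⁻¹  ← same
  (3) [kg·m²·s⁻³] / [kg·m·s⁻²] = m·s⁻¹
  (4) kg·m·s⁻²
  (5) [s⁻¹] · [kg·m²] = kg·m²·s⁻¹
Only (2) matches kg·m·s⁻¹.

(2)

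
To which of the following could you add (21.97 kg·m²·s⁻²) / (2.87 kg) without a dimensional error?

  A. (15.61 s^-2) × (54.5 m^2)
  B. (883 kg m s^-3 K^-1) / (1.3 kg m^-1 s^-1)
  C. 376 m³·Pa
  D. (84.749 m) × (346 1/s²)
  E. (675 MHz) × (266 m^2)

Reference: [kg·m²·s⁻²] / [kg] = m²·s⁻².
Each option:
  A. [s⁻²] · [m²] = m²·s⁻²  ← same
  B. [kg·m·s⁻³·K⁻¹] / [kg·m⁻¹·s⁻¹] = m²·s⁻²·K⁻¹
  C. Pa·m³ = N·m⁻²·m³ = kg·m²·s⁻²
  D. [m] · [s⁻²] = m·s⁻²
  E. [s⁻¹] · [m²] = m²·s⁻¹
Only A. matches m²·s⁻².

A.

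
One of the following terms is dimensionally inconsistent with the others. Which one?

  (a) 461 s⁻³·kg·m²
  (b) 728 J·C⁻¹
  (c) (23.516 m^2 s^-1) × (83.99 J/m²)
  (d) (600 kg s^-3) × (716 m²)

(b)

Dimensions:
  (a) kg·m²·s⁻³
  (b) J·C⁻¹ = N·m·(s·A)⁻¹ = kg·m²·s⁻³·A⁻¹
  (c) [m²·s⁻¹] · [kg·s⁻²] = kg·m²·s⁻³
  (d) [kg·s⁻³] · [m²] = kg·m²·s⁻³
All reduce to kg·m²·s⁻³ except (b), which is kg·m²·s⁻³·A⁻¹.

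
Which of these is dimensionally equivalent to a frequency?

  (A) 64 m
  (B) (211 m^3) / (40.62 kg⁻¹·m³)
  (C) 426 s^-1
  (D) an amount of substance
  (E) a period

(C)

Reference: [frequency] = s⁻¹.
Each option:
  (A) m
  (B) [m³] / [kg⁻¹·m³] = kg
  (C) s⁻¹  ← same
  (D) [amount of substance] = mol
  (E) [period] = s
Only (C) matches s⁻¹.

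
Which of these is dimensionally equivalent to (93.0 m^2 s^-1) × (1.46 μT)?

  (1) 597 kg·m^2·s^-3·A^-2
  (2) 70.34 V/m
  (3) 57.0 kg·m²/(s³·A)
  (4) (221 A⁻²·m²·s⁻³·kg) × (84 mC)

Reference: [m²·s⁻¹] · [kg·s⁻²·A⁻¹] = kg·m²·s⁻³·A⁻¹.
Each option:
  (1) kg·m²·s⁻³·A⁻²
  (2) V·m⁻¹ = J·C⁻¹·m⁻¹ = kg·m·s⁻³·A⁻¹
  (3) kg·m²·s⁻³·A⁻¹  ← same
  (4) [kg·m²·s⁻³·A⁻²] · [s·A] = kg·m²·s⁻²·A⁻¹
Only (3) matches kg·m²·s⁻³·A⁻¹.

(3)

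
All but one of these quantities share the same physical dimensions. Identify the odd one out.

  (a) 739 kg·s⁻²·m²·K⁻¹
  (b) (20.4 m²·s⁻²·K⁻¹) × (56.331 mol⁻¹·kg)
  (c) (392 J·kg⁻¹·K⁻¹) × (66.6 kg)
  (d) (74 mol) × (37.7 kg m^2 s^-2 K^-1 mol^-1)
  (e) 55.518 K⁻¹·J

Expand each in SI base units:
  (a) kg·m²·s⁻²·K⁻¹
  (b) [m²·s⁻²·K⁻¹] · [kg·mol⁻¹] = kg·m²·s⁻²·K⁻¹·mol⁻¹
  (c) [m²·s⁻²·K⁻¹] · [kg] = kg·m²·s⁻²·K⁻¹
  (d) [mol] · [kg·m²·s⁻²·K⁻¹·mol⁻¹] = kg·m²·s⁻²·K⁻¹
  (e) J·K⁻¹ = N·m·K⁻¹ = kg·m²·s⁻²·K⁻¹
All reduce to kg·m²·s⁻²·K⁻¹ except (b), which is kg·m²·s⁻²·K⁻¹·mol⁻¹.

(b)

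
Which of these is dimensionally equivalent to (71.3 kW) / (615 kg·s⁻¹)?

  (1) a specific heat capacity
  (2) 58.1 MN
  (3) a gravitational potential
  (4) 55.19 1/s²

(3)

Reference: [kg·m²·s⁻³] / [kg·s⁻¹] = m²·s⁻².
Each option:
  (1) [specific heat capacity] = m²·s⁻²·K⁻¹
  (2) N = kg·m·s⁻²
  (3) [gravitational potential] = m²·s⁻²  ← same
  (4) s⁻²
Only (3) matches m²·s⁻².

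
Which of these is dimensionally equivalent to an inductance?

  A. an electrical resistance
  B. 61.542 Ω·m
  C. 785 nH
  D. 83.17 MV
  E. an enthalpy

C.

Reference: [inductance] = kg·m²·s⁻²·A⁻².
Each option:
  A. [electrical resistance] = kg·m²·s⁻³·A⁻²
  B. Ω·m = V·A⁻¹·m = kg·m³·s⁻³·A⁻²
  C. H = V·s·A⁻¹ = kg·m²·s⁻²·A⁻²  ← same
  D. V = J·C⁻¹ = kg·m²·s⁻³·A⁻¹
  E. [enthalpy] = kg·m²·s⁻²
Only C. matches kg·m²·s⁻²·A⁻².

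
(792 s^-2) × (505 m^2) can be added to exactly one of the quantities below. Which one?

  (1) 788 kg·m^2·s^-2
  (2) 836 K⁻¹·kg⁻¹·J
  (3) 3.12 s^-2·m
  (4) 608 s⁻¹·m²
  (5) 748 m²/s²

Reference: [s⁻²] · [m²] = m²·s⁻².
Each option:
  (1) kg·m²·s⁻²
  (2) J·kg⁻¹·K⁻¹ = N·m·kg⁻¹·K⁻¹ = m²·s⁻²·K⁻¹
  (3) m·s⁻²
  (4) m²·s⁻¹
  (5) m²·s⁻²  ← same
Only (5) matches m²·s⁻².

(5)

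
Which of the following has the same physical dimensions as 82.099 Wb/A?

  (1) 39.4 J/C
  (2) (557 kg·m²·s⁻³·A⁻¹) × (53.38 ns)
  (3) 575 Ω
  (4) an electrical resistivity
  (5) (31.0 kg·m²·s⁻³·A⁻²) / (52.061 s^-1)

(5)

Reference: Wb·A⁻¹ = V·s·A⁻¹ = kg·m²·s⁻²·A⁻².
Each option:
  (1) J·C⁻¹ = N·m·(s·A)⁻¹ = kg·m²·s⁻³·A⁻¹
  (2) [kg·m²·s⁻³·A⁻¹] · [s] = kg·m²·s⁻²·A⁻¹
  (3) Ω = V·A⁻¹ = kg·m²·s⁻³·A⁻²
  (4) [electrical resistivity] = kg·m³·s⁻³·A⁻²
  (5) [kg·m²·s⁻³·A⁻²] / [s⁻¹] = kg·m²·s⁻²·A⁻²  ← same
Only (5) matches kg·m²·s⁻²·A⁻².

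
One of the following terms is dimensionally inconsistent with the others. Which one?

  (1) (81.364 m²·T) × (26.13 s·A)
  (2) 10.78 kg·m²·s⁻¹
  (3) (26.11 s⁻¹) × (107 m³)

Dimensions:
  (1) [kg·m²·s⁻²·A⁻¹] · [s·A] = kg·m²·s⁻¹
  (2) kg·m²·s⁻¹
  (3) [s⁻¹] · [m³] = m³·s⁻¹
All reduce to kg·m²·s⁻¹ except (3), which is m³·s⁻¹.

(3)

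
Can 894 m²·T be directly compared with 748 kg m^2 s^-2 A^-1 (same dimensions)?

Reduce each to base SI dimensions:
  894 m²·T:  T·m² = Wb·m⁻²·m² = kg·m²·s⁻²·A⁻¹
  748 kg m^2 s^-2 A^-1:  kg·m²·s⁻²·A⁻¹
Both are kg·m²·s⁻²·A⁻¹, so they have the same dimensions and can be added.

Yes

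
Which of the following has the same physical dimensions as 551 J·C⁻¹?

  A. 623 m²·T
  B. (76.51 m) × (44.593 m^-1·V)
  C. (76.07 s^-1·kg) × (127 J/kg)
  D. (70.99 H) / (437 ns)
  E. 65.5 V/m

B.

Reference: J·C⁻¹ = N·m·(s·A)⁻¹ = kg·m²·s⁻³·A⁻¹.
Each option:
  A. T·m² = Wb·m⁻²·m² = kg·m²·s⁻²·A⁻¹
  B. [m] · [kg·m·s⁻³·A⁻¹] = kg·m²·s⁻³·A⁻¹  ← same
  C. [kg·s⁻¹] · [m²·s⁻²] = kg·m²·s⁻³
  D. [kg·m²·s⁻²·A⁻²] / [s] = kg·m²·s⁻³·A⁻²
  E. V·m⁻¹ = J·C⁻¹·m⁻¹ = kg·m·s⁻³·A⁻¹
Only B. matches kg·m²·s⁻³·A⁻¹.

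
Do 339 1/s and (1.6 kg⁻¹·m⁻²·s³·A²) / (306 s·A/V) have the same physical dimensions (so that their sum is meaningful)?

Yes

Reduce each to base SI dimensions:
  339 1/s:  s⁻¹
  (1.6 kg⁻¹·m⁻²·s³·A²) / (306 s·A/V):  [kg⁻¹·m⁻²·s³·A²] / [kg⁻¹·m⁻²·s⁴·A²] = s⁻¹
Both are s⁻¹, so they have the same dimensions and can be added.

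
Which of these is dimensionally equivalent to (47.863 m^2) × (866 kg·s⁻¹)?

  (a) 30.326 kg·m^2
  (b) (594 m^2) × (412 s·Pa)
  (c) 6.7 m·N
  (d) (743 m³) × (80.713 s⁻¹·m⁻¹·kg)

(d)

Reference: [m²] · [kg·s⁻¹] = kg·m²·s⁻¹.
Each option:
  (a) kg·m²
  (b) [m²] · [kg·m⁻¹·s⁻¹] = kg·m·s⁻¹
  (c) N·m = kg·m·s⁻²·m = kg·m²·s⁻²
  (d) [m³] · [kg·m⁻¹·s⁻¹] = kg·m²·s⁻¹  ← same
Only (d) matches kg·m²·s⁻¹.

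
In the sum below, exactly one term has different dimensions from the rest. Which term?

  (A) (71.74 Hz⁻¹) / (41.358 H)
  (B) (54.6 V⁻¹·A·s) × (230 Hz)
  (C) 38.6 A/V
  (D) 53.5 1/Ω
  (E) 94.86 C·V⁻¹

(E)

Reduce each to base SI dimensions:
  (A) [s] / [kg·m²·s⁻²·A⁻²] = kg⁻¹·m⁻²·s³·A²
  (B) [kg⁻¹·m⁻²·s⁴·A²] · [s⁻¹] = kg⁻¹·m⁻²·s³·A²
  (C) A·V⁻¹ = A·(J·C⁻¹)⁻¹ = kg⁻¹·m⁻²·s³·A²
  (D) Ω⁻¹ = (V·A⁻¹)⁻¹ = kg⁻¹·m⁻²·s³·A²
  (E) C·V⁻¹ = s·A·(J·C⁻¹)⁻¹ = kg⁻¹·m⁻²·s⁴·A²
All reduce to kg⁻¹·m⁻²·s³·A² except (E), which is kg⁻¹·m⁻²·s⁴·A².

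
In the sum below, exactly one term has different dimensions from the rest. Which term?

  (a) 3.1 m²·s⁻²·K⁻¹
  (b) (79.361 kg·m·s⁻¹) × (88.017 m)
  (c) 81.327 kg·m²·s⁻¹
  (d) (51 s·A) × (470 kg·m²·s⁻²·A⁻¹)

In SI base units:
  (a) m²·s⁻²·K⁻¹
  (b) [kg·m·s⁻¹] · [m] = kg·m²·s⁻¹
  (c) kg·m²·s⁻¹
  (d) [s·A] · [kg·m²·s⁻²·A⁻¹] = kg·m²·s⁻¹
All reduce to kg·m²·s⁻¹ except (a), which is m²·s⁻²·K⁻¹.

(a)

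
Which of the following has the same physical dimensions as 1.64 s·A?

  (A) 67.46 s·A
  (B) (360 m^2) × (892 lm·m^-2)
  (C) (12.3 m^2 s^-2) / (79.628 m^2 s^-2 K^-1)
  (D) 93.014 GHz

(A)

Reference: s·A.
Each option:
  (A) A·s = s·A  ← same
  (B) [m²] · [m⁻²·cd] = cd
  (C) [m²·s⁻²] / [m²·s⁻²·K⁻¹] = K
  (D) Hz = s⁻¹
Only (A) matches s·A.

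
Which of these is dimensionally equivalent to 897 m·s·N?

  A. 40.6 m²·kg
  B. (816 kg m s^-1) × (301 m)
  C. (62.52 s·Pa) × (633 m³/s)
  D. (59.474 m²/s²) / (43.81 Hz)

Reference: N·m·s = kg·m·s⁻²·m·s = kg·m²·s⁻¹.
Each option:
  A. kg·m²
  B. [kg·m·s⁻¹] · [m] = kg·m²·s⁻¹  ← same
  C. [kg·m⁻¹·s⁻¹] · [m³·s⁻¹] = kg·m²·s⁻²
  D. [m²·s⁻²] / [s⁻¹] = m²·s⁻¹
Only B. matches kg·m²·s⁻¹.

B.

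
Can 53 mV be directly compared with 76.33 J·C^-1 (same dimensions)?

Yes

Work out the base dimensions of each:
  53 mV:  V = J·C⁻¹ = kg·m²·s⁻³·A⁻¹
  76.33 J·C^-1:  J·C⁻¹ = N·m·(s·A)⁻¹ = kg·m²·s⁻³·A⁻¹
Both are kg·m²·s⁻³·A⁻¹, so they have the same dimensions and can be added.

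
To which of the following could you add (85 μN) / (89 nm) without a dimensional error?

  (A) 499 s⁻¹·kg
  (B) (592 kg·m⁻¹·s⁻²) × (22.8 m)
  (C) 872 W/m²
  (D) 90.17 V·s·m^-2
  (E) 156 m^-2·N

(B)

Reference: [kg·m·s⁻²] / [m] = kg·s⁻².
Each option:
  (A) kg·s⁻¹
  (B) [kg·m⁻¹·s⁻²] · [m] = kg·s⁻²  ← same
  (C) W·m⁻² = J·s⁻¹·m⁻² = kg·s⁻³
  (D) V·s·m⁻² = J·C⁻¹·s·m⁻² = kg·s⁻²·A⁻¹
  (E) N·m⁻² = kg·m·s⁻²·m⁻² = kg·m⁻¹·s⁻²
Only (B) matches kg·s⁻².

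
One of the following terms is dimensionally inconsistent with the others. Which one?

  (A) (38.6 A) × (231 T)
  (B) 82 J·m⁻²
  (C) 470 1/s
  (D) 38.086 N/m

(C)

Work out the base dimensions of each:
  (A) [A] · [kg·s⁻²·A⁻¹] = kg·s⁻²
  (B) J·m⁻² = N·m·m⁻² = kg·s⁻²
  (C) s⁻¹
  (D) N·m⁻¹ = kg·m·s⁻²·m⁻¹ = kg·s⁻²
All reduce to kg·s⁻² except (C), which is s⁻¹.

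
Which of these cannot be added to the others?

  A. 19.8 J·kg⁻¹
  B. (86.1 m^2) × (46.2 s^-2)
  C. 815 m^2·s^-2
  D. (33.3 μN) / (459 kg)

Dimensions:
  A. J·kg⁻¹ = N·m·kg⁻¹ = m²·s⁻²
  B. [m²] · [s⁻²] = m²·s⁻²
  C. m²·s⁻²
  D. [kg·m·s⁻²] / [kg] = m·s⁻²
All reduce to m²·s⁻² except D., which is m·s⁻².

D.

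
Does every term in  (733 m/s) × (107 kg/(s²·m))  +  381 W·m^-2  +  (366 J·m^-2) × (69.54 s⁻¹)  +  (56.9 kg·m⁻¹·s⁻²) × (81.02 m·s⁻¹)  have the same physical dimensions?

Reduce each to base SI dimensions:
  (733 m/s) × (107 kg/(s²·m)):  [m·s⁻¹] · [kg·m⁻¹·s⁻²] = kg·s⁻³
  381 W·m^-2:  W·m⁻² = J·s⁻¹·m⁻² = kg·s⁻³
  (366 J·m^-2) × (69.54 s⁻¹):  [kg·s⁻²] · [s⁻¹] = kg·s⁻³
  (56.9 kg·m⁻¹·s⁻²) × (81.02 m·s⁻¹):  [kg·m⁻¹·s⁻²] · [m·s⁻¹] = kg·s⁻³
Every term reduces to kg·s⁻³.

Yes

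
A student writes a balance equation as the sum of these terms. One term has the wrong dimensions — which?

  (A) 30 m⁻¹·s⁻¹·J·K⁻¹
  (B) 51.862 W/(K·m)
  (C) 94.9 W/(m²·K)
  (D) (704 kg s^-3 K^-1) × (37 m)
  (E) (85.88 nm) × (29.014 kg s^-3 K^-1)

Dimensions:
  (A) J·s⁻¹·m⁻¹·K⁻¹ = N·m·s⁻¹·m⁻¹·K⁻¹ = kg·m·s⁻³·K⁻¹
  (B) W·m⁻¹·K⁻¹ = J·s⁻¹·m⁻¹·K⁻¹ = kg·m·s⁻³·K⁻¹
  (C) W·m⁻²·K⁻¹ = J·s⁻¹·m⁻²·K⁻¹ = kg·s⁻³·K⁻¹
  (D) [kg·s⁻³·K⁻¹] · [m] = kg·m·s⁻³·K⁻¹
  (E) [m] · [kg·s⁻³·K⁻¹] = kg·m·s⁻³·K⁻¹
All reduce to kg·m·s⁻³·K⁻¹ except (C), which is kg·s⁻³·K⁻¹.

(C)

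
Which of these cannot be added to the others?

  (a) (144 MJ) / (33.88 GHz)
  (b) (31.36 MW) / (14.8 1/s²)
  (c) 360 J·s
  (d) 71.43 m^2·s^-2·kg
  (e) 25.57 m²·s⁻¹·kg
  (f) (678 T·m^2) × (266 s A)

(d)

Reduce each to base SI dimensions:
  (a) [kg·m²·s⁻²] / [s⁻¹] = kg·m²·s⁻¹
  (b) [kg·m²·s⁻³] / [s⁻²] = kg·m²·s⁻¹
  (c) J·s = N·m·s = kg·m²·s⁻¹
  (d) kg·m²·s⁻²
  (e) kg·m²·s⁻¹
  (f) [kg·m²·s⁻²·A⁻¹] · [s·A] = kg·m²·s⁻¹
All reduce to kg·m²·s⁻¹ except (d), which is kg·m²·s⁻².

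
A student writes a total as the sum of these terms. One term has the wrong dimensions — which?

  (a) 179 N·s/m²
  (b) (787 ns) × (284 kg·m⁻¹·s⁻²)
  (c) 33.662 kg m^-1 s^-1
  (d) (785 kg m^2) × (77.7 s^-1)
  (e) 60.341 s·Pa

(d)

In SI base units:
  (a) N·s·m⁻² = kg·m·s⁻²·s·m⁻² = kg·m⁻¹·s⁻¹
  (b) [s] · [kg·m⁻¹·s⁻²] = kg·m⁻¹·s⁻¹
  (c) kg·m⁻¹·s⁻¹
  (d) [kg·m²] · [s⁻¹] = kg·m²·s⁻¹
  (e) Pa·s = N·m⁻²·s = kg·m⁻¹·s⁻¹
All reduce to kg·m⁻¹·s⁻¹ except (d), which is kg·m²·s⁻¹.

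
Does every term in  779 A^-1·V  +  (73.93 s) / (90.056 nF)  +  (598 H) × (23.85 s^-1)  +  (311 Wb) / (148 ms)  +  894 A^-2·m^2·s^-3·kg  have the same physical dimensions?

In SI base units:
  779 A^-1·V:  V·A⁻¹ = J·C⁻¹·A⁻¹ = kg·m²·s⁻³·A⁻²
  (73.93 s) / (90.056 nF):  [s] / [kg⁻¹·m⁻²·s⁴·A²] = kg·m²·s⁻³·A⁻²
  (598 H) × (23.85 s^-1):  [kg·m²·s⁻²·A⁻²] · [s⁻¹] = kg·m²·s⁻³·A⁻²
  (311 Wb) / (148 ms):  [kg·m²·s⁻²·A⁻¹] / [s] = kg·m²·s⁻³·A⁻¹
  894 A^-2·m^2·s^-3·kg:  kg·m²·s⁻³·A⁻²
The terms do not share a single dimension (kg·m²·s⁻³·A⁻² vs kg·m²·s⁻³·A⁻¹).

No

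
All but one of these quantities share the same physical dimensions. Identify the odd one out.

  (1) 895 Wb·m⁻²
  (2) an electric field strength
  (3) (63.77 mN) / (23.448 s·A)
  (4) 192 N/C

(1)

In SI base units:
  (1) Wb·m⁻² = V·s·m⁻² = kg·s⁻²·A⁻¹
  (2) [electric field strength] = kg·m·s⁻³·A⁻¹
  (3) [kg·m·s⁻²] / [s·A] = kg·m·s⁻³·A⁻¹
  (4) N·C⁻¹ = kg·m·s⁻²·(s·A)⁻¹ = kg·m·s⁻³·A⁻¹
All reduce to kg·m·s⁻³·A⁻¹ except (1), which is kg·s⁻²·A⁻¹.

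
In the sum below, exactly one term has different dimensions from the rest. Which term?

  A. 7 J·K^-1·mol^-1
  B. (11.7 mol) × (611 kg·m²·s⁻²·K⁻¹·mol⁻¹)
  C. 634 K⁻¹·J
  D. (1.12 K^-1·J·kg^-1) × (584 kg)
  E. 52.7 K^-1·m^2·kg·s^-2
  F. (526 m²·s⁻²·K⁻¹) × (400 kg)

A.

In SI base units:
  A. J·mol⁻¹·K⁻¹ = N·m·mol⁻¹·K⁻¹ = kg·m²·s⁻²·K⁻¹·mol⁻¹
  B. [mol] · [kg·m²·s⁻²·K⁻¹·mol⁻¹] = kg·m²·s⁻²·K⁻¹
  C. J·K⁻¹ = N·m·K⁻¹ = kg·m²·s⁻²·K⁻¹
  D. [m²·s⁻²·K⁻¹] · [kg] = kg·m²·s⁻²·K⁻¹
  E. kg·m²·s⁻²·K⁻¹
  F. [m²·s⁻²·K⁻¹] · [kg] = kg·m²·s⁻²·K⁻¹
All reduce to kg·m²·s⁻²·K⁻¹ except A., which is kg·m²·s⁻²·K⁻¹·mol⁻¹.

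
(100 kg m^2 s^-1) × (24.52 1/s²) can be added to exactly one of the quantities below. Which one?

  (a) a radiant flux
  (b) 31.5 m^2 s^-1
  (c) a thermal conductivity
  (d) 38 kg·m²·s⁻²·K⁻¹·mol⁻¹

(a)

Reference: [kg·m²·s⁻¹] · [s⁻²] = kg·m²·s⁻³.
Each option:
  (a) [radiant flux] = kg·m²·s⁻³  ← same
  (b) m²·s⁻¹
  (c) [thermal conductivity] = kg·m·s⁻³·K⁻¹
  (d) kg·m²·s⁻²·K⁻¹·mol⁻¹
Only (a) matches kg·m²·s⁻³.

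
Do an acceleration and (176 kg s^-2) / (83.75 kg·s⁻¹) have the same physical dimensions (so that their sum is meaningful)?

No

Reduce each to base SI dimensions:
  an acceleration:  [acceleration] = m·s⁻²
  (176 kg s^-2) / (83.75 kg·s⁻¹):  [kg·s⁻²] / [kg·s⁻¹] = s⁻¹
m·s⁻² ≠ s⁻¹, so they cannot be added.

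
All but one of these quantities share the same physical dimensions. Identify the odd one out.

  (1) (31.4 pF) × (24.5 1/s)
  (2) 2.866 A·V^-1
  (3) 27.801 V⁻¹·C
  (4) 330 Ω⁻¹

(3)

Dimensions:
  (1) [kg⁻¹·m⁻²·s⁴·A²] · [s⁻¹] = kg⁻¹·m⁻²·s³·A²
  (2) A·V⁻¹ = A·(J·C⁻¹)⁻¹ = kg⁻¹·m⁻²·s³·A²
  (3) C·V⁻¹ = s·A·(J·C⁻¹)⁻¹ = kg⁻¹·m⁻²·s⁴·A²
  (4) Ω⁻¹ = (V·A⁻¹)⁻¹ = kg⁻¹·m⁻²·s³·A²
All reduce to kg⁻¹·m⁻²·s³·A² except (3), which is kg⁻¹·m⁻²·s⁴·A².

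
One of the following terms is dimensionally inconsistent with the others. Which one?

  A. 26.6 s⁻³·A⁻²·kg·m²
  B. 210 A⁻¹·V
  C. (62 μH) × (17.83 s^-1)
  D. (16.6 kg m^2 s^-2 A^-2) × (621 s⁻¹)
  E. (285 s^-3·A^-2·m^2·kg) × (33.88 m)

Reduce each to base SI dimensions:
  A. kg·m²·s⁻³·A⁻²
  B. V·A⁻¹ = J·C⁻¹·A⁻¹ = kg·m²·s⁻³·A⁻²
  C. [kg·m²·s⁻²·A⁻²] · [s⁻¹] = kg·m²·s⁻³·A⁻²
  D. [kg·m²·s⁻²·A⁻²] · [s⁻¹] = kg·m²·s⁻³·A⁻²
  E. [kg·m²·s⁻³·A⁻²] · [m] = kg·m³·s⁻³·A⁻²
All reduce to kg·m²·s⁻³·A⁻² except E., which is kg·m³·s⁻³·A⁻².

E.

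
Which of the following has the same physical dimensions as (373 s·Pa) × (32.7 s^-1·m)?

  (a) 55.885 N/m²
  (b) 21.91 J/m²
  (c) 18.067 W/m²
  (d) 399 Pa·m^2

(b)

Reference: [kg·m⁻¹·s⁻¹] · [m·s⁻¹] = kg·s⁻².
Each option:
  (a) N·m⁻² = kg·m·s⁻²·m⁻² = kg·m⁻¹·s⁻²
  (b) J·m⁻² = N·m·m⁻² = kg·s⁻²  ← same
  (c) W·m⁻² = J·s⁻¹·m⁻² = kg·s⁻³
  (d) Pa·m² = N·m⁻²·m² = kg·m·s⁻²
Only (b) matches kg·s⁻².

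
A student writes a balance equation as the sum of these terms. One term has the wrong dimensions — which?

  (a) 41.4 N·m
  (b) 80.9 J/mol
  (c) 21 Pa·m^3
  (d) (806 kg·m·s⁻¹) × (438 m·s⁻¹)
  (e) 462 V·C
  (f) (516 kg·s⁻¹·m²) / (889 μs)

Dimensions:
  (a) N·m = kg·m·s⁻²·m = kg·m²·s⁻²
  (b) J·mol⁻¹ = N·m·mol⁻¹ = kg·m²·s⁻²·mol⁻¹
  (c) Pa·m³ = N·m⁻²·m³ = kg·m²·s⁻²
  (d) [kg·m·s⁻¹] · [m·s⁻¹] = kg·m²·s⁻²
  (e) C·V = s·A·J·C⁻¹ = kg·m²·s⁻²
  (f) [kg·m²·s⁻¹] / [s] = kg·m²·s⁻²
All reduce to kg·m²·s⁻² except (b), which is kg·m²·s⁻²·mol⁻¹.

(b)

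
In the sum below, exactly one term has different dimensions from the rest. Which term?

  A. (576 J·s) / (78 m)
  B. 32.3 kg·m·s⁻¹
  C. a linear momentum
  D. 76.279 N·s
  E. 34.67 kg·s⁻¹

Work out the base dimensions of each:
  A. [kg·m²·s⁻¹] / [m] = kg·m·s⁻¹
  B. kg·m·s⁻¹
  C. [linear momentum] = kg·m·s⁻¹
  D. N·s = kg·m·s⁻²·s = kg·m·s⁻¹
  E. kg·s⁻¹
All reduce to kg·m·s⁻¹ except E., which is kg·s⁻¹.

E.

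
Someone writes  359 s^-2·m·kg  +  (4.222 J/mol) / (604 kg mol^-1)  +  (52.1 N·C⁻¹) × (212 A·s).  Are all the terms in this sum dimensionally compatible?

Work out the base dimensions of each:
  359 s^-2·m·kg:  kg·m·s⁻²
  (4.222 J/mol) / (604 kg mol^-1):  [kg·m²·s⁻²·mol⁻¹] / [kg·mol⁻¹] = m²·s⁻²
  (52.1 N·C⁻¹) × (212 A·s):  [kg·m·s⁻³·A⁻¹] · [s·A] = kg·m·s⁻²
The terms do not share a single dimension (kg·m·s⁻² vs m²·s⁻²).

No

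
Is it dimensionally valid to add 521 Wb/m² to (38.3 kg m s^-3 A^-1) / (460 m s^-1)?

Yes

Reduce each to base SI dimensions:
  521 Wb/m²:  Wb·m⁻² = V·s·m⁻² = kg·s⁻²·A⁻¹
  (38.3 kg m s^-3 A^-1) / (460 m s^-1):  [kg·m·s⁻³·A⁻¹] / [m·s⁻¹] = kg·s⁻²·A⁻¹
Both are kg·s⁻²·A⁻¹, so they have the same dimensions and can be added.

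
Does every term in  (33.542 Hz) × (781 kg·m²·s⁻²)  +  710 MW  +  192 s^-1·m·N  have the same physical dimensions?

Reduce each to base SI dimensions:
  (33.542 Hz) × (781 kg·m²·s⁻²):  [s⁻¹] · [kg·m²·s⁻²] = kg·m²·s⁻³
  710 MW:  W = J·s⁻¹ = kg·m²·s⁻³
  192 s^-1·m·N:  N·m·s⁻¹ = kg·m·s⁻²·m·s⁻¹ = kg·m²·s⁻³
Every term reduces to kg·m²·s⁻³.

Yes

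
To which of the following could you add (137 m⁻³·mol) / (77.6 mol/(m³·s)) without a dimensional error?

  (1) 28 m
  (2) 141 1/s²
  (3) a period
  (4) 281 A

Reference: [m⁻³·mol] / [m⁻³·s⁻¹·mol] = s.
Each option:
  (1) m
  (2) s⁻²
  (3) [period] = s  ← same
  (4) A
Only (3) matches s.

(3)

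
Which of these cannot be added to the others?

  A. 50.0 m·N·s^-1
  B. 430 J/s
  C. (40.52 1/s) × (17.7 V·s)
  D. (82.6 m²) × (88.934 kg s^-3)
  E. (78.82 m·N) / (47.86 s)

C.

Reduce each to base SI dimensions:
  A. N·m·s⁻¹ = kg·m·s⁻²·m·s⁻¹ = kg·m²·s⁻³
  B. J·s⁻¹ = N·m·s⁻¹ = kg·m²·s⁻³
  C. [s⁻¹] · [kg·m²·s⁻²·A⁻¹] = kg·m²·s⁻³·A⁻¹
  D. [m²] · [kg·s⁻³] = kg·m²·s⁻³
  E. [kg·m²·s⁻²] / [s] = kg·m²·s⁻³
All reduce to kg·m²·s⁻³ except C., which is kg·m²·s⁻³·A⁻¹.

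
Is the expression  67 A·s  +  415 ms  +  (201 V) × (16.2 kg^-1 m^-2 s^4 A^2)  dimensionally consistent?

Expand each in SI base units:
  67 A·s:  A·s = s·A
  415 ms:  s
  (201 V) × (16.2 kg^-1 m^-2 s^4 A^2):  [kg·m²·s⁻³·A⁻¹] · [kg⁻¹·m⁻²·s⁴·A²] = s·A
The terms do not share a single dimension (s vs s·A).

No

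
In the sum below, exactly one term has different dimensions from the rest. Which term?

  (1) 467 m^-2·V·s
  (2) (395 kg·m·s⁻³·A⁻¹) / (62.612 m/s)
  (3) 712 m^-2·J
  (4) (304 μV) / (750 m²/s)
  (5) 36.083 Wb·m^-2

(3)

Dimensions:
  (1) V·s·m⁻² = J·C⁻¹·s·m⁻² = kg·s⁻²·A⁻¹
  (2) [kg·m·s⁻³·A⁻¹] / [m·s⁻¹] = kg·s⁻²·A⁻¹
  (3) J·m⁻² = N·m·m⁻² = kg·s⁻²
  (4) [kg·m²·s⁻³·A⁻¹] / [m²·s⁻¹] = kg·s⁻²·A⁻¹
  (5) Wb·m⁻² = V·s·m⁻² = kg·s⁻²·A⁻¹
All reduce to kg·s⁻²·A⁻¹ except (3), which is kg·s⁻².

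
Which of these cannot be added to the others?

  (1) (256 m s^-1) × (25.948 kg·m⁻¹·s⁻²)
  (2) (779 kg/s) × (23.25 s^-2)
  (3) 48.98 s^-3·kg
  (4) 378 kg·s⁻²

(4)

Reduce each to base SI dimensions:
  (1) [m·s⁻¹] · [kg·m⁻¹·s⁻²] = kg·s⁻³
  (2) [kg·s⁻¹] · [s⁻²] = kg·s⁻³
  (3) kg·s⁻³
  (4) kg·s⁻²
All reduce to kg·s⁻³ except (4), which is kg·s⁻².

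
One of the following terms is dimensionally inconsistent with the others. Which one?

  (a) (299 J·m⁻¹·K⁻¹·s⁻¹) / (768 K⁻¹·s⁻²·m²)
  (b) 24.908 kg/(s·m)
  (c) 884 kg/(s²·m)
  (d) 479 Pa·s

(c)

Work out the base dimensions of each:
  (a) [kg·m·s⁻³·K⁻¹] / [m²·s⁻²·K⁻¹] = kg·m⁻¹·s⁻¹
  (b) kg·m⁻¹·s⁻¹
  (c) kg·m⁻¹·s⁻²
  (d) Pa·s = N·m⁻²·s = kg·m⁻¹·s⁻¹
All reduce to kg·m⁻¹·s⁻¹ except (c), which is kg·m⁻¹·s⁻².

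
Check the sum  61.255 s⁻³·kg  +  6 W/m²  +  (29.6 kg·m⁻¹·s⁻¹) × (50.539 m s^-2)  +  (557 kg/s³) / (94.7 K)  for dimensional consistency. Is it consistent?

Reduce each to base SI dimensions:
  61.255 s⁻³·kg:  kg·s⁻³
  6 W/m²:  W·m⁻² = J·s⁻¹·m⁻² = kg·s⁻³
  (29.6 kg·m⁻¹·s⁻¹) × (50.539 m s^-2):  [kg·m⁻¹·s⁻¹] · [m·s⁻²] = kg·s⁻³
  (557 kg/s³) / (94.7 K):  [kg·s⁻³] / [K] = kg·s⁻³·K⁻¹
The terms do not share a single dimension (kg·s⁻³ vs kg·s⁻³·K⁻¹).

No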